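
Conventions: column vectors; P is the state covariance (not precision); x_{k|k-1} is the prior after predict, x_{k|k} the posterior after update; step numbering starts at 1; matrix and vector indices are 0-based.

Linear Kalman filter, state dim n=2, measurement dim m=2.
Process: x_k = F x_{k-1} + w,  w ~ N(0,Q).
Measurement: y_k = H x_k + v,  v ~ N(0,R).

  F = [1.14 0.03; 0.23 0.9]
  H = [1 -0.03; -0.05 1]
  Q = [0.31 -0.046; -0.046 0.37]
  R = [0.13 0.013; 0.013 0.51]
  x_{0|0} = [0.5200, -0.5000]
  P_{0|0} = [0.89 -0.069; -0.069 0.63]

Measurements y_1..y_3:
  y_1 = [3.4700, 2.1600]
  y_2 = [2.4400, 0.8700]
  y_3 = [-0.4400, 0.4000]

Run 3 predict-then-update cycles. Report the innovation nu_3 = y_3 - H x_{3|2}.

step 1: x^-=[0.5778, -0.3304]  P^-=[1.4625 0.1331; 0.1331 0.8988]  S=[1.5853 0.0462; 0.0462 1.3992]  K=[0.9196 0.0125; 0.0484 0.6360]  nu=[2.8823, 2.5193]  x^+=[3.2599, 1.4115]  P^+=[0.1204 0.0243; 0.0243 0.3262]
step 2: x^-=[3.7587, 2.0201]  P^-=[0.4685 0.0195; 0.0195 0.6507]  S=[0.5979 -0.0104; -0.0104 1.1599]  K=[0.7826 0.0037; 0.0098 0.5602]  nu=[-1.2581, -0.9622]  x^+=[2.7705, 1.4688]  P^+=[0.1023 0.0172; 0.0172 0.2867]
step 3: x^-=[3.2025, 1.9592]  P^-=[0.4444 0.0063; 0.0063 0.6147]  S=[0.5746 -0.0214; -0.0214 1.1252]  K=[0.7731 0.0005; -0.0009 0.5460]  nu=[-3.5837, -1.3990]  x^+=[0.4311, 1.1983]  P^+=[0.1010 0.0154; 0.0154 0.2792]

innov = [-3.5837, -1.3990]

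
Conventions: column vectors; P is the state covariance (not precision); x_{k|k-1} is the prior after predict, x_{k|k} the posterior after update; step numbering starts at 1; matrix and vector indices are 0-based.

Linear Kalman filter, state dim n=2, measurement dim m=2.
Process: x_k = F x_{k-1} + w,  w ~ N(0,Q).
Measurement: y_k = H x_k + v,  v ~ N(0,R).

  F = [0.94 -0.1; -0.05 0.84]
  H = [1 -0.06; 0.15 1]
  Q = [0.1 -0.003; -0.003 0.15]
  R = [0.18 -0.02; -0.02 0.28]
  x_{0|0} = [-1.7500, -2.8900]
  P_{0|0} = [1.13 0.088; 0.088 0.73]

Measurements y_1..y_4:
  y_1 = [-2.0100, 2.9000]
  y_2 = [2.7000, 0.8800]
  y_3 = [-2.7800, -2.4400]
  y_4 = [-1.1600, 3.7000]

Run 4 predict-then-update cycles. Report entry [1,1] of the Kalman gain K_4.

step 1: x^-=[-1.3560, -2.3401]  P^-=[1.0892 -0.0475; -0.0475 0.6605]  S=[1.2773 0.0567; 0.0567 0.9508]  K=[0.8518 0.0711; -0.0990 0.6931]  nu=[-0.7944, 5.4435]  x^+=[-1.6457, 1.5115]  P^+=[0.1507 -0.0197; -0.0197 0.1990]
step 2: x^-=[-1.6981, 1.3520]  P^-=[0.2389 -0.0425; -0.0425 0.2925]  S=[0.4250 -0.0438; -0.0438 0.5651]  K=[0.5714 0.0325; -0.0898 0.4993]  nu=[4.4792, -0.2173]  x^+=[0.8542, 0.8414]  P^+=[0.1011 -0.0175; -0.0175 0.1442]
step 3: x^-=[0.7188, 0.6641]  P^-=[0.1941 -0.0338; -0.0338 0.2535]  S=[0.3791 -0.0396; -0.0396 0.5277]  K=[0.5206 0.0302; -0.0807 0.4647]  nu=[-3.4589, -3.2119]  x^+=[-1.1788, -0.5493]  P^+=[0.0921 -0.0158; -0.0158 0.1341]
step 4: x^-=[-1.0531, -0.4025]  P^-=[0.1857 -0.0311; -0.0311 0.2462]  S=[0.3704 -0.0378; -0.0378 0.5210]  K=[0.5097 0.0307; -0.0772 0.4579]  nu=[-0.1310, 4.2604]  x^+=[-0.9893, 1.5586]  P^+=[0.0902 -0.0151; -0.0151 0.1320]

K[1,1] = 0.4579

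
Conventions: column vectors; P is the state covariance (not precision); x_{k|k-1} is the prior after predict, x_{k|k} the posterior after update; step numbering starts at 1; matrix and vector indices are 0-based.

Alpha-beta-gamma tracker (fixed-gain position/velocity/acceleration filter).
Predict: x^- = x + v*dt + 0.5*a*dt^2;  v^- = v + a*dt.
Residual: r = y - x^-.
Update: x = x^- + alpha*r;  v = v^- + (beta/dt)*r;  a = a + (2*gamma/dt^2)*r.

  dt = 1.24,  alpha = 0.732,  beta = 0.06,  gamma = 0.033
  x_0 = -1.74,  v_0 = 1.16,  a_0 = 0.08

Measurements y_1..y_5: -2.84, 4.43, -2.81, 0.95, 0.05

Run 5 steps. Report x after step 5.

x_post = 0.5943

step 1: x_pred=-0.2401  r=-2.5999  x^+=-2.1432  v^+=1.1334  a^+=-0.0316
step 2: x_pred=-0.7621  r=5.1921  x^+=3.0385  v^+=1.3454  a^+=0.1913
step 3: x_pred=4.8539  r=-7.6639  x^+=-0.7561  v^+=1.2118  a^+=-0.1377
step 4: x_pred=0.6407  r=0.3093  x^+=0.8671  v^+=1.0560  a^+=-0.1244
step 5: x_pred=2.0809  r=-2.0309  x^+=0.5943  v^+=0.8035  a^+=-0.2116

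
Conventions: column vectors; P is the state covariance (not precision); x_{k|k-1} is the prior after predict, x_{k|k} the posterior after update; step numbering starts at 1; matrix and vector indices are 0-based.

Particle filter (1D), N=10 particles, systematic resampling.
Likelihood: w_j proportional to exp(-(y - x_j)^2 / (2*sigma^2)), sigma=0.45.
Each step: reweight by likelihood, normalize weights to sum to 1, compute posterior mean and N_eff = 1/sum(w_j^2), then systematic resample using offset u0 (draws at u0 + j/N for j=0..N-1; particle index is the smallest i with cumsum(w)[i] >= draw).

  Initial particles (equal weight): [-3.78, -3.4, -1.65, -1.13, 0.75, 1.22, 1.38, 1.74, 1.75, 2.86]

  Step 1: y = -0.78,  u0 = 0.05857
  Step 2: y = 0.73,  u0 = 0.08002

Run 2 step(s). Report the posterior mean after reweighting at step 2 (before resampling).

post_mean = -1.1306

step 1: w=[0.0000, 0.0000, 0.1721, 0.8244, 0.0034, 0.0001, 0.0000, 0.0000, 0.0000, 0.0000]  mean=-1.2129  Neff=1.4100  idx=[2, 2, 3, 3, 3, 3, 3, 3, 3, 3]
step 2: w=[0.0005, 0.0005, 0.1249, 0.1249, 0.1249, 0.1249, 0.1249, 0.1249, 0.1249, 0.1249]  mean=-1.1306  Neff=8.0173  idx=[2, 3, 4, 5, 5, 6, 7, 8, 9, 9]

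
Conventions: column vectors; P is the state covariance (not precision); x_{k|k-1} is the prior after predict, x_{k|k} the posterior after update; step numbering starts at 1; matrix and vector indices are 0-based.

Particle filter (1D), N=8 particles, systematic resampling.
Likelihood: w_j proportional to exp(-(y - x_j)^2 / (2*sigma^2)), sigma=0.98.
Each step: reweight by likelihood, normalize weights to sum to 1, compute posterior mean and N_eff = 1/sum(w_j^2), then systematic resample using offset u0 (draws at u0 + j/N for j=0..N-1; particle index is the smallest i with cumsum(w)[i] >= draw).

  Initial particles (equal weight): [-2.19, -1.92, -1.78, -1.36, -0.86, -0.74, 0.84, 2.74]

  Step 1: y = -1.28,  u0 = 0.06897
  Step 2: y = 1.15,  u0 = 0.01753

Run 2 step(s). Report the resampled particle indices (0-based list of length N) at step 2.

resampled_idx = [1, 5, 5, 6, 6, 6, 7, 7]

step 1: w=[0.1249, 0.1554, 0.1688, 0.1917, 0.1754, 0.1652, 0.0185, 0.0000]  mean=-1.3905  Neff=6.1201  idx=[0, 1, 2, 2, 3, 4, 5, 5]
step 2: w=[0.0060, 0.0147, 0.0227, 0.0227, 0.0746, 0.2420, 0.3087, 0.3087]  mean=-0.8885  Neff=3.9064  idx=[1, 5, 5, 6, 6, 6, 7, 7]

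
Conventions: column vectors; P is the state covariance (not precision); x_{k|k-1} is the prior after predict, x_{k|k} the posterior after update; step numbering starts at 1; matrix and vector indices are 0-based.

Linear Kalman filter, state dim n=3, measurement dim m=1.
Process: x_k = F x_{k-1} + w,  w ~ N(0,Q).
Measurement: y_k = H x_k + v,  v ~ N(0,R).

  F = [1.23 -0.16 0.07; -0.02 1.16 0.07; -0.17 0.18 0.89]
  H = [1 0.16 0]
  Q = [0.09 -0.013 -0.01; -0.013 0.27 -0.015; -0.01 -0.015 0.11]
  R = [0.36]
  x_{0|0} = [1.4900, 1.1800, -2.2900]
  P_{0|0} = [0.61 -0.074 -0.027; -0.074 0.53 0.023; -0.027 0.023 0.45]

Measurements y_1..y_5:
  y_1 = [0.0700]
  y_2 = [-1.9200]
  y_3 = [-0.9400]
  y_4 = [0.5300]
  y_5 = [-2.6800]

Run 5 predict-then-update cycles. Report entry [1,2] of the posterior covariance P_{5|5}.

step 1: x^-=[1.4836, 1.1787, -2.0790]  P^-=[1.0526 -0.2307 -0.1754; -0.2307 0.9929 0.1655; -0.1754 0.1655 0.5213]  S=[1.3642]  K=[0.7445; -0.0526; -0.1092]  nu=[-1.6022]  x^+=[0.2907, 1.2630, -1.9041]  P^+=[0.2964 -0.1772 -0.0645; -0.1772 0.9891 0.1576; -0.0645 0.1576 0.5051]
step 2: x^-=[0.0222, 1.3260, -1.5167]  P^-=[0.6213 -0.4492 -0.2034; -0.4492 1.6375 0.4262; -0.2034 0.4262 0.6315]  S=[0.8795]  K=[0.6247; -0.2129; -0.1537]  nu=[-2.1544]  x^+=[-1.3237, 1.7846, -1.1856]  P^+=[0.2781 -0.3323 -0.1189; -0.3323 1.5976 0.3974; -0.1189 0.3974 0.6108]
step 3: x^-=[-1.9967, 2.0137, -0.5089]  P^-=[0.6560 -0.7708 -0.3391; -0.7708 2.5032 0.8432; -0.3391 0.8432 0.8372]  S=[0.8334]  K=[0.6391; -0.4443; -0.2450]  nu=[0.7345]  x^+=[-1.5272, 1.6874, -0.6888]  P^+=[0.3155 -0.5341 -0.2086; -0.5341 2.3387 0.7525; -0.2086 0.7525 0.7872]
step 4: x^-=[-2.1967, 1.9397, -0.0497]  P^-=[0.7886 -1.1798 -0.5506; -1.1798 3.5685 1.4232; -0.5506 1.4232 1.1554]  S=[0.8624]  K=[0.6955; -0.7059; -0.3744]  nu=[2.4164]  x^+=[-0.5161, 0.2339, -0.9544]  P^+=[0.3714 -0.7563 -0.3260; -0.7563 3.1388 1.1953; -0.3260 1.1953 1.0345]
step 5: x^-=[-0.7390, 0.2148, -0.7196]  P^-=[0.9521 -1.6251 -0.8098; -1.6251 4.7288 2.1167; -0.8098 2.1167 1.5697]  S=[0.9131]  K=[0.7579; -0.9512; -0.5160]  nu=[-1.9753]  x^+=[-2.2362, 2.0937, 0.2996]  P^+=[0.4276 -0.9669 -0.4527; -0.9669 3.9027 1.6686; -0.4527 1.6686 1.3267]

P_post[1,2] = 1.6686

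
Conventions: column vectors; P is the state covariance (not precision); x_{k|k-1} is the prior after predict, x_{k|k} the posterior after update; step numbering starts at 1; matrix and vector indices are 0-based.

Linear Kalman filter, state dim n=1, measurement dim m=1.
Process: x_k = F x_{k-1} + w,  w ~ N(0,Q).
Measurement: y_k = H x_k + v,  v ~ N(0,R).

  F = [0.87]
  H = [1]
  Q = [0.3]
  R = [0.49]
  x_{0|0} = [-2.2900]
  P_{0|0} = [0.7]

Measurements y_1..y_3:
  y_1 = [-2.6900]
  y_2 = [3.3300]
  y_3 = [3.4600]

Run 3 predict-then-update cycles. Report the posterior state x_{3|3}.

x_post = [2.0490]

step 1: x^-=[-1.9923]  P^-=[0.8298]  S=[1.3198]  K=[0.6287]  nu=[-0.6977]  x^+=[-2.4310]  P^+=[0.3081]
step 2: x^-=[-2.1149]  P^-=[0.5332]  S=[1.0232]  K=[0.5211]  nu=[5.4449]  x^+=[0.7224]  P^+=[0.2553]
step 3: x^-=[0.6285]  P^-=[0.4933]  S=[0.9833]  K=[0.5017]  nu=[2.8315]  x^+=[2.0490]  P^+=[0.2458]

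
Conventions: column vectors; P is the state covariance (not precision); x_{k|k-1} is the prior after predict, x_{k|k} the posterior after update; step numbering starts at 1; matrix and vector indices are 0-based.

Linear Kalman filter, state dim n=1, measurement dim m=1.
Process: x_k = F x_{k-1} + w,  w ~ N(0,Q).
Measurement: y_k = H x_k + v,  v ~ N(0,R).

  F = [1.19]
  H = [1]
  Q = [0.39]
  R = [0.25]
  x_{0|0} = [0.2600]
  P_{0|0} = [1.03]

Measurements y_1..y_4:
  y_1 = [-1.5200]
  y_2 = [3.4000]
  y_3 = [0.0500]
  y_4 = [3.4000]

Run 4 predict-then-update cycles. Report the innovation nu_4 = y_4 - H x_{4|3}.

step 1: x^-=[0.3094]  P^-=[1.8486]  S=[2.0986]  K=[0.8809]  nu=[-1.8294]  x^+=[-1.3021]  P^+=[0.2202]
step 2: x^-=[-1.5495]  P^-=[0.7019]  S=[0.9519]  K=[0.7374]  nu=[4.9495]  x^+=[2.1000]  P^+=[0.1843]
step 3: x^-=[2.4991]  P^-=[0.6510]  S=[0.9010]  K=[0.7225]  nu=[-2.4491]  x^+=[0.7295]  P^+=[0.1806]
step 4: x^-=[0.8681]  P^-=[0.6458]  S=[0.8958]  K=[0.7209]  nu=[2.5319]  x^+=[2.6934]  P^+=[0.1802]

innov = [2.5319]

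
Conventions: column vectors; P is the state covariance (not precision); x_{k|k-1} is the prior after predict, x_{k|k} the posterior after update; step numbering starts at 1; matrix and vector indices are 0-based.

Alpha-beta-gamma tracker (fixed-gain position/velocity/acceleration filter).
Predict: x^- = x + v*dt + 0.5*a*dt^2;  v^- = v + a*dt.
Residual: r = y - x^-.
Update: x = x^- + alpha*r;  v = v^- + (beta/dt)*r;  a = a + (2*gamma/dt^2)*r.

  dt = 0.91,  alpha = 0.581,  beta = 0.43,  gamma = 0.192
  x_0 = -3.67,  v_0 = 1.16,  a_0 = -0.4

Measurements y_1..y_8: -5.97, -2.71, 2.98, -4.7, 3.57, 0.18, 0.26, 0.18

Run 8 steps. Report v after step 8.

step 1: x_pred=-2.7800  r=-3.1900  x^+=-4.6334  v^+=-0.7114  a^+=-1.8792
step 2: x_pred=-6.0588  r=3.3488  x^+=-4.1132  v^+=-0.8390  a^+=-0.3263
step 3: x_pred=-5.0118  r=7.9918  x^+=-0.3686  v^+=2.6403  a^+=3.3796
step 4: x_pred=3.4334  r=-8.1334  x^+=-1.2921  v^+=1.8725  a^+=-0.3920
step 5: x_pred=0.2495  r=3.3205  x^+=2.1787  v^+=3.0847  a^+=1.1477
step 6: x_pred=5.4610  r=-5.2810  x^+=2.3928  v^+=1.6337  a^+=-1.3012
step 7: x_pred=3.3407  r=-3.0807  x^+=1.5508  v^+=-1.0061  a^+=-2.7297
step 8: x_pred=-0.4949  r=0.6749  x^+=-0.1028  v^+=-3.1712  a^+=-2.4167

v_post = -3.1712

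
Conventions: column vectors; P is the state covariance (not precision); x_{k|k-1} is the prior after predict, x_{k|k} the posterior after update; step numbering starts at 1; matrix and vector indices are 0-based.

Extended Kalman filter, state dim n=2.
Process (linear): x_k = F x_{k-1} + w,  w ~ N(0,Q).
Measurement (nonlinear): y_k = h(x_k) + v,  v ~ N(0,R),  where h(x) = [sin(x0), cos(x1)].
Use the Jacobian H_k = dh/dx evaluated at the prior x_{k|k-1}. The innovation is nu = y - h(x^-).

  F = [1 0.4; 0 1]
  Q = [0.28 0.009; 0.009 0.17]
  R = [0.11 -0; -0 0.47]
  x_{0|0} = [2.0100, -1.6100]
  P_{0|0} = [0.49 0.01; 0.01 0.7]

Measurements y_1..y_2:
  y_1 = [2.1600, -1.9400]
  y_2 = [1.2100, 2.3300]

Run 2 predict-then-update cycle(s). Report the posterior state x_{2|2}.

step 1: x^-=[1.3660, -1.6100]  P^-=[0.8900 0.2990; 0.2990 0.8700]  H_jac=[0.2034 0.0000; 0.0000 0.9992]  S=[0.1468 0.0608; 0.0608 1.3387]  K=[1.1623 0.1704; 0.1482 0.6427]  nu=[1.1809, -1.9008]  x^+=[2.4147, -2.6566]  P^+=[0.6287 0.0802; 0.0802 0.3023]
step 2: x^-=[1.3520, -2.6566]  P^-=[1.0212 0.2101; 0.2101 0.4723]  H_jac=[0.2170 0.0000; 0.0000 0.4662]  S=[0.1581 0.0213; 0.0213 0.5727]  K=[1.3858 0.1196; 0.2379 0.3757]  nu=[0.2338, 3.2147]  x^+=[2.0605, -1.3933]  P^+=[0.7023 0.1206; 0.1206 0.3787]

x_post = [2.0605, -1.3933]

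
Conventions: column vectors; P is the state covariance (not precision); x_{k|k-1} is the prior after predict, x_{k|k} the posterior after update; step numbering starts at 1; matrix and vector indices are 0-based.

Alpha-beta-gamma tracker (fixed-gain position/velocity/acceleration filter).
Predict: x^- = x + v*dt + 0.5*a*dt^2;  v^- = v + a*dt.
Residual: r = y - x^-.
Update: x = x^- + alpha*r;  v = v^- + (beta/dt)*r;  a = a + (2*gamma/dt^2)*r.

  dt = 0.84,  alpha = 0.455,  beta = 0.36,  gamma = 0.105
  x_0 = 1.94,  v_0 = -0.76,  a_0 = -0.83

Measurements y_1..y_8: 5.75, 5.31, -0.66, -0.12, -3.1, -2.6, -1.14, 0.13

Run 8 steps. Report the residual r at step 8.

resid = 6.9905

step 1: x_pred=1.0088  r=4.7412  x^+=3.1660  v^+=0.5748  a^+=0.5811
step 2: x_pred=3.8538  r=1.4562  x^+=4.5164  v^+=1.6869  a^+=1.0145
step 3: x_pred=6.2913  r=-6.9513  x^+=3.1285  v^+=-0.4401  a^+=-1.0544
step 4: x_pred=2.3868  r=-2.5068  x^+=1.2462  v^+=-2.4001  a^+=-1.8005
step 5: x_pred=-1.4051  r=-1.6949  x^+=-2.1763  v^+=-4.6389  a^+=-2.3049
step 6: x_pred=-6.8861  r=4.2861  x^+=-4.9359  v^+=-4.7381  a^+=-1.0293
step 7: x_pred=-9.2791  r=8.1391  x^+=-5.5758  v^+=-2.1145  a^+=1.3931
step 8: x_pred=-6.8605  r=6.9905  x^+=-3.6798  v^+=2.0516  a^+=3.4736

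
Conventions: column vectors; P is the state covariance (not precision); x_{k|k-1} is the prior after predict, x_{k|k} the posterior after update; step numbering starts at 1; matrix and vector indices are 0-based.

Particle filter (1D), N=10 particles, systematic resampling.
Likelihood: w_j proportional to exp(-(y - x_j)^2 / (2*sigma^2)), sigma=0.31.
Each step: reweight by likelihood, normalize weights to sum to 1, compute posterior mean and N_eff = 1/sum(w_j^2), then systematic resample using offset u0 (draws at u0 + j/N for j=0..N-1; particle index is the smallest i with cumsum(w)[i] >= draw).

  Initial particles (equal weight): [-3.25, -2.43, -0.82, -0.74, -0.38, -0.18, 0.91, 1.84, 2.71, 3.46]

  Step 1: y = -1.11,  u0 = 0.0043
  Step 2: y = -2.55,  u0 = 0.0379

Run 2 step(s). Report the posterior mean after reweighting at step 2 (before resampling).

post_mean = -0.8094

step 1: w=[0.0000, 0.0001, 0.5336, 0.4054, 0.0517, 0.0092, 0.0000, 0.0000, 0.0000, 0.0000]  mean=-0.7591  Neff=2.2129  idx=[2, 2, 2, 2, 2, 2, 3, 3, 3, 3]
step 2: w=[0.1446, 0.1446, 0.1446, 0.1446, 0.1446, 0.1446, 0.0331, 0.0331, 0.0331, 0.0331]  mean=-0.8094  Neff=7.7034  idx=[0, 0, 1, 2, 3, 3, 4, 5, 5, 8]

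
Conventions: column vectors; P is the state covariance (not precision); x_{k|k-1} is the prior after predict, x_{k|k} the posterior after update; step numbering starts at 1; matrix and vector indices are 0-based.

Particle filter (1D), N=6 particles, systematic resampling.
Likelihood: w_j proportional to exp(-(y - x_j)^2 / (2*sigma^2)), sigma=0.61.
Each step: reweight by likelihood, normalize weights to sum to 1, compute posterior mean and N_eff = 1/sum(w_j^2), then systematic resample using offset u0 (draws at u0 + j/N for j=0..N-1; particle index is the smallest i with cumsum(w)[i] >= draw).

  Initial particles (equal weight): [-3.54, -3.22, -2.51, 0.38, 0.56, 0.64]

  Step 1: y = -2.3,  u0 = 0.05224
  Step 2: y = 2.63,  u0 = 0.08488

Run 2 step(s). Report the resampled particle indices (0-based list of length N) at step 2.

resampled_idx = [2, 3, 3, 4, 5, 5]

step 1: w=[0.0911, 0.2307, 0.6781, 0.0000, 0.0000, 0.0000]  mean=-2.7675  Neff=1.9182  idx=[0, 1, 2, 2, 2, 2]
step 2: w=[0.0000, 0.0000, 0.2500, 0.2500, 0.2500, 0.2500]  mean=-2.5100  Neff=4.0001  idx=[2, 3, 3, 4, 5, 5]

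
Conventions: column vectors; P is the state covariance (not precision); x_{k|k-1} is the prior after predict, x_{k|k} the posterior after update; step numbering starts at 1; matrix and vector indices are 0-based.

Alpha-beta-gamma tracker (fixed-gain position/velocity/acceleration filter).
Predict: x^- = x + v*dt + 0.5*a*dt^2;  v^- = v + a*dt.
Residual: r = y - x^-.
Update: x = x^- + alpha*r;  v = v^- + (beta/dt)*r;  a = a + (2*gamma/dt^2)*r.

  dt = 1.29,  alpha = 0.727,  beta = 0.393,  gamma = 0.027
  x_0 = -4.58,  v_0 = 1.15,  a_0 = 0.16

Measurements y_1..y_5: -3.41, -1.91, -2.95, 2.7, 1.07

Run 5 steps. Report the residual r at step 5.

step 1: x_pred=-2.9634  r=-0.4466  x^+=-3.2881  v^+=1.2203  a^+=0.1455
step 2: x_pred=-1.5928  r=-0.3172  x^+=-1.8234  v^+=1.3114  a^+=0.1352
step 3: x_pred=-0.0192  r=-2.9308  x^+=-2.1499  v^+=0.5929  a^+=0.0401
step 4: x_pred=-1.3516  r=4.0516  x^+=1.5939  v^+=1.8790  a^+=0.1716
step 5: x_pred=4.1606  r=-3.0906  x^+=1.9137  v^+=1.1588  a^+=0.0713

resid = -3.0906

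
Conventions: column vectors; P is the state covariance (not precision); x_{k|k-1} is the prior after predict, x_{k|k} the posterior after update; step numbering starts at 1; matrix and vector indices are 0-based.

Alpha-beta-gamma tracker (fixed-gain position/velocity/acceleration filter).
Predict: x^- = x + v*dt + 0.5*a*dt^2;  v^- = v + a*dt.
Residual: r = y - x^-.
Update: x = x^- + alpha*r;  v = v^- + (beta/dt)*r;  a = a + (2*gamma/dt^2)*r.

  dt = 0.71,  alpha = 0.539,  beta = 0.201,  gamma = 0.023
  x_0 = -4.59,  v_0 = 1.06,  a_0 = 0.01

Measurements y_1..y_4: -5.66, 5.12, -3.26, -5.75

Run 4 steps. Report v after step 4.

v_post = 0.0332

step 1: x_pred=-3.8349  r=-1.8251  x^+=-4.8186  v^+=0.5504  a^+=-0.1565
step 2: x_pred=-4.4673  r=9.5873  x^+=0.7003  v^+=3.1534  a^+=0.7183
step 3: x_pred=3.1202  r=-6.3802  x^+=-0.3187  v^+=1.8572  a^+=0.1361
step 4: x_pred=1.0342  r=-6.7842  x^+=-2.6225  v^+=0.0332  a^+=-0.4830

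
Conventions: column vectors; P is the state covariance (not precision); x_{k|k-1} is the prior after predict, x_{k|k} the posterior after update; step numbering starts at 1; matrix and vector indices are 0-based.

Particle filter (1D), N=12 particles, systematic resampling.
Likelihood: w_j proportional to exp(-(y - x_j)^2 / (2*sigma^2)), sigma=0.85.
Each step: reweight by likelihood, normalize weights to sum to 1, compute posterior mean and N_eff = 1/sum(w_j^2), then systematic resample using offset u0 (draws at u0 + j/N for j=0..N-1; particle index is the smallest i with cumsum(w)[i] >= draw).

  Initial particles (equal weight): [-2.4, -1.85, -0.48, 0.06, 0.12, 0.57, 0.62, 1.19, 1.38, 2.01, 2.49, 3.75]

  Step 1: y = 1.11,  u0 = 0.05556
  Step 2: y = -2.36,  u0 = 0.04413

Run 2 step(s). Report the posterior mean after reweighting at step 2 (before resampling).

post_mean = 0.2157

step 1: w=[0.0000, 0.0004, 0.0310, 0.0832, 0.0905, 0.1457, 0.1510, 0.1776, 0.1696, 0.1018, 0.0477, 0.0014]  mean=0.9510  Neff=7.5163  idx=[3, 4, 5, 5, 6, 6, 7, 7, 8, 8, 9, 10]
step 2: w=[0.4182, 0.3412, 0.0633, 0.0633, 0.0516, 0.0516, 0.0039, 0.0039, 0.0015, 0.0015, 0.0000, 0.0000]  mean=0.2157  Neff=3.2825  idx=[0, 0, 0, 0, 0, 1, 1, 1, 1, 2, 3, 5]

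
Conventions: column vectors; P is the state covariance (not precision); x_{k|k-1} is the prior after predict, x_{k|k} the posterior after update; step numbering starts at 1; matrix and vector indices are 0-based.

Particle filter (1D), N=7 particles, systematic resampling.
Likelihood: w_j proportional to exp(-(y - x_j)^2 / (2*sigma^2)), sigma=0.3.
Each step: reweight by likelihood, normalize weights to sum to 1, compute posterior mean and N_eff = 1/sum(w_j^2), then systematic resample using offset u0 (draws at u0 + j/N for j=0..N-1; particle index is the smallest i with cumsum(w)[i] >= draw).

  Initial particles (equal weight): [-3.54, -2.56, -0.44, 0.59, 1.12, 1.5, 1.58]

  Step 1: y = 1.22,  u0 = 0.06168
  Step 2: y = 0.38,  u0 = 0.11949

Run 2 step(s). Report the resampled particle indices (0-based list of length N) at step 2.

resampled_idx = [0, 0, 1, 1, 2, 2, 2]

step 1: w=[0.0000, 0.0000, 0.0000, 0.0503, 0.4320, 0.2954, 0.2223]  mean=1.3078  Neff=3.0693  idx=[4, 4, 4, 5, 5, 5, 6]
step 2: w=[0.3261, 0.3261, 0.3261, 0.0064, 0.0064, 0.0064, 0.0023]  mean=1.1284  Neff=3.1325  idx=[0, 0, 1, 1, 2, 2, 2]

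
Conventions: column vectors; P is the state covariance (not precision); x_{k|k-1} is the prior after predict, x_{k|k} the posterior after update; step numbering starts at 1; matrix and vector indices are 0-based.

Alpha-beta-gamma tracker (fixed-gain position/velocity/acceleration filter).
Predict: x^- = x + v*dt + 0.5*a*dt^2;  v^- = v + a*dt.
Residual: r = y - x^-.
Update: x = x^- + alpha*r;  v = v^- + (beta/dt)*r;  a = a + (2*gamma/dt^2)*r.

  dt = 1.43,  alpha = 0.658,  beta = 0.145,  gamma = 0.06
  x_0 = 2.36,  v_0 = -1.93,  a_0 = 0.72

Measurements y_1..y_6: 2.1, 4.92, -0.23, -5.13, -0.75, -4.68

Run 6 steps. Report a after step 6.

a_post = -0.3975

step 1: x_pred=0.3363  r=1.7637  x^+=1.4968  v^+=-0.7216  a^+=0.8235
step 2: x_pred=1.3070  r=3.6130  x^+=3.6843  v^+=0.8224  a^+=1.0355
step 3: x_pred=5.9191  r=-6.1491  x^+=1.8730  v^+=1.6797  a^+=0.6747
step 4: x_pred=4.9648  r=-10.0948  x^+=-1.6776  v^+=1.6209  a^+=0.0823
step 5: x_pred=0.7244  r=-1.4744  x^+=-0.2458  v^+=1.5890  a^+=-0.0042
step 6: x_pred=2.0222  r=-6.7022  x^+=-2.3878  v^+=0.9034  a^+=-0.3975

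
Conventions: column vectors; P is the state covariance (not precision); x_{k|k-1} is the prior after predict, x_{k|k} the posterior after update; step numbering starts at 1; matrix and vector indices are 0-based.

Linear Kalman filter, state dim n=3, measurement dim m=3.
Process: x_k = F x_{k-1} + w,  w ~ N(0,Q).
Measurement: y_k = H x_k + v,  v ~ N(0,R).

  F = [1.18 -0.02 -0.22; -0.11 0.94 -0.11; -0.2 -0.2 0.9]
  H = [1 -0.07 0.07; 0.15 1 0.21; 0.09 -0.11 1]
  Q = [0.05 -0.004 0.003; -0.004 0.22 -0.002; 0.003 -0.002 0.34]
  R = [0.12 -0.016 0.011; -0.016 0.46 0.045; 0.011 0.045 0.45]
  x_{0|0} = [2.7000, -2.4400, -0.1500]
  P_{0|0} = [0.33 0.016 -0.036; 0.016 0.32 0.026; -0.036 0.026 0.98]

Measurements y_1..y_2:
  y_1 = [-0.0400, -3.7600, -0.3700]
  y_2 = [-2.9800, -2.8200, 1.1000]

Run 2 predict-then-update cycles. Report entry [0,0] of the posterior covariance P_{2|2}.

P_post[0,0] = 0.0775

step 1: x^-=[3.2678, -2.5741, -0.1870]  P^-=[0.5752 -0.0129 -0.3105; -0.0129 0.5090 -0.1292; -0.3105 -0.1292 1.1647]  S=[0.6630 -0.0366 -0.1527; -0.0366 0.9556 0.0617; -0.1527 0.0617 1.5983]  K=[0.8192 0.0454 -0.0845; -0.0922 0.5081 -0.1450; -0.1686 0.0201 0.7032]  nu=[-3.4749, -1.6368, -0.7603]  x^+=[0.4111, -2.9752, -0.1685]  P^+=[0.0990 -0.0033 -0.0362; -0.0033 0.2328 -0.0175; -0.0362 -0.0175 0.3168]
step 2: x^-=[0.5817, -2.8233, 0.3611]  P^-=[0.2220 -0.0098 -0.1219; -0.0098 0.4342 -0.0868; -0.1219 -0.0868 0.6290]  S=[0.3324 -0.0452 -0.0365; -0.0452 0.8798 0.0262; -0.0365 0.0262 1.0834]  K=[0.6409 0.0327 -0.0723; -0.0904 0.4706 -0.1395; -0.1523 0.0057 0.5740]  nu=[-3.7846, -0.1597, 0.3760]  x^+=[-1.8762, -2.6087, 1.1525]  P^+=[0.0775 -0.0035 -0.0314; -0.0035 0.2161 -0.0185; -0.0314 -0.0185 0.2577]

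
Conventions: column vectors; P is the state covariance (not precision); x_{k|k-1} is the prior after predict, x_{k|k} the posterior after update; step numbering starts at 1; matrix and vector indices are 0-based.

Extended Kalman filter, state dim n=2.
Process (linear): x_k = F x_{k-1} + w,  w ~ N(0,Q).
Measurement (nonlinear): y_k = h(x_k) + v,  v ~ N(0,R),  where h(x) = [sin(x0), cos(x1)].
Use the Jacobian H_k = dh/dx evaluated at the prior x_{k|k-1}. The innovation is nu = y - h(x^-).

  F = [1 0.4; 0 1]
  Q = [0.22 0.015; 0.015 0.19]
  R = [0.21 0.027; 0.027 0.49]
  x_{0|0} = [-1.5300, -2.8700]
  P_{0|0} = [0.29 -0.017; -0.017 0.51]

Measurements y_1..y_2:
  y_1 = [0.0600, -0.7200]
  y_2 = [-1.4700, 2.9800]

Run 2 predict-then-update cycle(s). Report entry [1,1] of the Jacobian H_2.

H_jac[1,1] = 0.2210

step 1: x^-=[-2.6780, -2.8700]  P^-=[0.5780 0.2020; 0.2020 0.7000]  H_jac=[-0.8945 0.0000; 0.0000 0.2683]  S=[0.6724 -0.0215; -0.0215 0.5404]  K=[-0.7666 0.0698; -0.2579 0.3373]  nu=[0.5072, 0.2433]  x^+=[-3.0498, -2.9187]  P^+=[0.1779 0.0504; 0.0504 0.5901]
step 2: x^-=[-4.2173, -2.9187]  P^-=[0.5326 0.3014; 0.3014 0.7801]  H_jac=[-0.4751 0.0000; 0.0000 0.2210]  S=[0.3302 -0.0046; -0.0046 0.5281]  K=[-0.7646 0.1194; -0.4291 0.3227]  nu=[-2.3499, 3.9553]  x^+=[-1.9483, -0.6341]  P^+=[0.3312 0.1713; 0.1713 0.6630]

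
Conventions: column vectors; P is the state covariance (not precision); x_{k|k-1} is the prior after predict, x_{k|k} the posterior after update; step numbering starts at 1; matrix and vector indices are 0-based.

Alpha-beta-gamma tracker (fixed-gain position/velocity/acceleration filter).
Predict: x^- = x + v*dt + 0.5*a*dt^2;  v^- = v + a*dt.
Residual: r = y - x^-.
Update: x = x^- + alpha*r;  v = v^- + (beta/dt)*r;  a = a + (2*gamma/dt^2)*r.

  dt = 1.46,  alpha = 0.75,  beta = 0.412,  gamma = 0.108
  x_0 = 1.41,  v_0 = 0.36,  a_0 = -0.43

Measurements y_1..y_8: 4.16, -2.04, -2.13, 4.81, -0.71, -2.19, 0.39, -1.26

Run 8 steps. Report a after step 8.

a_post = 0.0928

step 1: x_pred=1.4773  r=2.6827  x^+=3.4893  v^+=0.4892  a^+=-0.1582
step 2: x_pred=4.0350  r=-6.0750  x^+=-0.5212  v^+=-1.4560  a^+=-0.7738
step 3: x_pred=-3.4717  r=1.3417  x^+=-2.4654  v^+=-2.2071  a^+=-0.6378
step 4: x_pred=-6.3675  r=11.1775  x^+=2.0156  v^+=0.0159  a^+=0.4948
step 5: x_pred=2.5663  r=-3.2763  x^+=0.1091  v^+=-0.1861  a^+=0.1628
step 6: x_pred=0.0109  r=-2.2009  x^+=-1.6398  v^+=-0.5694  a^+=-0.0602
step 7: x_pred=-2.5353  r=2.9253  x^+=-0.3413  v^+=0.1682  a^+=0.2363
step 8: x_pred=0.1560  r=-1.4160  x^+=-0.9060  v^+=0.1135  a^+=0.0928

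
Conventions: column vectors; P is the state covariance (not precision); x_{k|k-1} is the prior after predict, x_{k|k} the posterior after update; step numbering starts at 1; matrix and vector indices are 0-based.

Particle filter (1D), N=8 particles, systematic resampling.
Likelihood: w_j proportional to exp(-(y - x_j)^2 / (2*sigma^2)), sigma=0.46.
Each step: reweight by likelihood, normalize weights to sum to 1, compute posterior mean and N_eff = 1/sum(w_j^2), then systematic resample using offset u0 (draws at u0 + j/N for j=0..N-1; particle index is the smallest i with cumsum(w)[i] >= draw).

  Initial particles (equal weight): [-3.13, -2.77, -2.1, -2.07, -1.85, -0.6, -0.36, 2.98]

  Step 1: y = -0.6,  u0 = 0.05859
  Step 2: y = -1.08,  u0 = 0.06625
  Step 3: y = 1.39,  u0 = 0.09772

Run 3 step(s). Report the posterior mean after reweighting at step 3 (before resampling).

step 1: w=[0.0000, 0.0000, 0.0026, 0.0032, 0.0131, 0.5239, 0.4573, 0.0000]  mean=-0.5151  Neff=2.0671  idx=[5, 5, 5, 5, 6, 6, 6, 6]
step 2: w=[0.1660, 0.1660, 0.1660, 0.1660, 0.0840, 0.0840, 0.0840, 0.0840]  mean=-0.5193  Neff=7.2242  idx=[0, 1, 1, 2, 3, 4, 5, 7]
step 3: w=[0.0333, 0.0333, 0.0333, 0.0333, 0.0333, 0.2778, 0.2778, 0.2778]  mean=-0.4000  Neff=4.2179  idx=[2, 5, 5, 6, 6, 7, 7, 7]

post_mean = -0.4000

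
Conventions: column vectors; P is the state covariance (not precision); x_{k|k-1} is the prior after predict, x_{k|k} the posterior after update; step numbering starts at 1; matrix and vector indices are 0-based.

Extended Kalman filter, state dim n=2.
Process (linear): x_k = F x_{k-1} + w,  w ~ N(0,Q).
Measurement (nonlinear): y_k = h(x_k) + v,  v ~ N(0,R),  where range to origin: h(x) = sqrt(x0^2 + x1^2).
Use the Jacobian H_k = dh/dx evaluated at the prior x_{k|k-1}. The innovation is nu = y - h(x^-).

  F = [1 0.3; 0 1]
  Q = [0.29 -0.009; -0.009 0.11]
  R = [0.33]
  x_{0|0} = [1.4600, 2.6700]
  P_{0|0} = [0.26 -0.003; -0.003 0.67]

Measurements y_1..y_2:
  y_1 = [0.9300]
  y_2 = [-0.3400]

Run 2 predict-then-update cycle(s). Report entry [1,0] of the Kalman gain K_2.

step 1: x^-=[2.2610, 2.6700]  P^-=[0.6085 0.1890; 0.1890 0.7800]  H_jac=[0.6462 0.7631]  S=[1.2248]  K=[0.4388; 0.5857]  nu=[-2.5687]  x^+=[1.1338, 1.1655]  P^+=[0.3726 -0.1258; -0.1258 0.3598]
step 2: x^-=[1.4834, 1.1655]  P^-=[0.6195 -0.0269; -0.0269 0.4698]  H_jac=[0.7863 0.6178]  S=[0.8663]  K=[0.5432; 0.3107]  nu=[-2.2265]  x^+=[0.2740, 0.4738]  P^+=[0.3639 -0.1731; -0.1731 0.3862]

K[1,0] = 0.3107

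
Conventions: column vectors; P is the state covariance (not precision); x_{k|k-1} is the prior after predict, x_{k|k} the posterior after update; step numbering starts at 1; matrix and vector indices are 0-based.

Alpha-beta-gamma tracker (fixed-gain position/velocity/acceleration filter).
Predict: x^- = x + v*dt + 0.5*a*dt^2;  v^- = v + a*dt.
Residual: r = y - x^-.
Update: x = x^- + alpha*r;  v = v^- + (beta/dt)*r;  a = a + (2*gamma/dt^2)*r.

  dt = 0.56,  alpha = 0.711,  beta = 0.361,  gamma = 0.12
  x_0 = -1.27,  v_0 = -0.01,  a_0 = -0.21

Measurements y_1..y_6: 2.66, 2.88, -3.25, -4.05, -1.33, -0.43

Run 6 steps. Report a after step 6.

step 1: x_pred=-1.3085  r=3.9685  x^+=1.5131  v^+=2.4307  a^+=2.8271
step 2: x_pred=3.3176  r=-0.4376  x^+=3.0065  v^+=3.7318  a^+=2.4923
step 3: x_pred=5.4871  r=-8.7371  x^+=-0.7250  v^+=-0.5048  a^+=-4.1943
step 4: x_pred=-1.6653  r=-2.3847  x^+=-3.3608  v^+=-4.3908  a^+=-6.0193
step 5: x_pred=-6.7635  r=5.4335  x^+=-2.9003  v^+=-4.2589  a^+=-1.8609
step 6: x_pred=-5.5771  r=5.1471  x^+=-1.9175  v^+=-1.9830  a^+=2.0782

a_post = 2.0782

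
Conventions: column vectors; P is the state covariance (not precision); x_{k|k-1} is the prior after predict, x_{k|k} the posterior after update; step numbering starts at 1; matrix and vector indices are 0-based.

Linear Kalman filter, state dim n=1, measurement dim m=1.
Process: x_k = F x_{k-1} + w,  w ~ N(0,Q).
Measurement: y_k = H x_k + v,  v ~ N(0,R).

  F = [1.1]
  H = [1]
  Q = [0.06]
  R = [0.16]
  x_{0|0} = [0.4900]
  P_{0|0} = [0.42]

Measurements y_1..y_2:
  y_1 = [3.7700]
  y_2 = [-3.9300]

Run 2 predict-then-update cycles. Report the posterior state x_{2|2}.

step 1: x^-=[0.5390]  P^-=[0.5682]  S=[0.7282]  K=[0.7803]  nu=[3.2310]  x^+=[3.0601]  P^+=[0.1248]
step 2: x^-=[3.3661]  P^-=[0.2111]  S=[0.3711]  K=[0.5688]  nu=[-7.2961]  x^+=[-0.7840]  P^+=[0.0910]

x_post = [-0.7840]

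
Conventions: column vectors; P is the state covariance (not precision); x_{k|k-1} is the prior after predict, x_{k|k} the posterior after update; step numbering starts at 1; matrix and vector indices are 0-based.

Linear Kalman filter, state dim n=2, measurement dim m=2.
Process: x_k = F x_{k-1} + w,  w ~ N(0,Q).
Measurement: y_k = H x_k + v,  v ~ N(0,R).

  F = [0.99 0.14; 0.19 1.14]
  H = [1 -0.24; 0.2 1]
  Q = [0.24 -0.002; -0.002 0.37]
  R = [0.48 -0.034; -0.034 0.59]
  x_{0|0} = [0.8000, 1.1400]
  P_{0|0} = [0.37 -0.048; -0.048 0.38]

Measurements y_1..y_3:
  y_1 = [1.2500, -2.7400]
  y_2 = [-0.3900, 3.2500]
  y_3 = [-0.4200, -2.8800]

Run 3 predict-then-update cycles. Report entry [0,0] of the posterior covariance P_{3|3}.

P_post[0,0] = 0.2323

step 1: x^-=[0.9516, 1.4516]  P^-=[0.5968 0.0728; 0.0728 0.8564]  S=[1.0912 -0.0509; -0.0509 1.4994]  K=[0.5377 0.1464; -0.0947 0.5777]  nu=[0.6468, -4.3819]  x^+=[0.6579, -1.1409]  P^+=[0.2571 0.0167; 0.0167 0.3407]
step 2: x^-=[0.4916, -1.1757]  P^-=[0.5033 0.1200; 0.1200 0.8293]  S=[0.9735 -0.0181; -0.0181 1.4874]  K=[0.4903 0.1543; -0.0705 0.5728]  nu=[-1.1637, 4.3274]  x^+=[0.5888, 1.3851]  P^+=[0.2366 0.0271; 0.0271 0.3349]
step 3: x^-=[0.7768, 1.6909]  P^-=[0.4860 0.1272; 0.1272 0.8256]  S=[0.9524 -0.0138; -0.0138 1.4859]  K=[0.4804 0.1555; -0.0661 0.5721]  nu=[-0.7910, -4.7263]  x^+=[-0.3381, -0.9607]  P^+=[0.2323 0.0290; 0.0290 0.3340]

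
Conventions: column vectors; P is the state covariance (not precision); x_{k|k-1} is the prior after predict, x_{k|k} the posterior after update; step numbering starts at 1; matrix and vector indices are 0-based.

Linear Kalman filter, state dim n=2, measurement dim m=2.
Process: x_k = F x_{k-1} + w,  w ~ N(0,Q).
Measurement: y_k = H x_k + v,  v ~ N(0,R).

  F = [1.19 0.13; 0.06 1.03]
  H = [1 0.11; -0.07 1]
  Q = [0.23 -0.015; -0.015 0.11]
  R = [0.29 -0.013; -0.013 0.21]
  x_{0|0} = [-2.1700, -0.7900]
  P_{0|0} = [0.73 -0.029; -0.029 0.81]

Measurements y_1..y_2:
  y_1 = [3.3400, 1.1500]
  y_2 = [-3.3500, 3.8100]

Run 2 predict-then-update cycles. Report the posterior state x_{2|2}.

step 1: x^-=[-2.6850, -0.9439]  P^-=[1.2685 0.1098; 0.1098 0.9684]  S=[1.5943 0.1137; 0.1137 1.1692]  K=[0.8075 -0.0605; 0.0776 0.8141]  nu=[6.1288, 1.9060]  x^+=[2.1486, 1.0835]  P^+=[0.2357 -0.0067; -0.0067 0.1695]
step 2: x^-=[2.6977, 1.2450]  P^-=[0.5646 0.0162; 0.0162 0.2898]  S=[0.8616 -0.0045; -0.0045 0.5003]  K=[0.6571 -0.0406; 0.0589 0.5775]  nu=[-6.1847, 2.7539]  x^+=[-1.4778, 2.4713]  P^+=[0.1915 -0.0037; -0.0037 0.1203]

x_post = [-1.4778, 2.4713]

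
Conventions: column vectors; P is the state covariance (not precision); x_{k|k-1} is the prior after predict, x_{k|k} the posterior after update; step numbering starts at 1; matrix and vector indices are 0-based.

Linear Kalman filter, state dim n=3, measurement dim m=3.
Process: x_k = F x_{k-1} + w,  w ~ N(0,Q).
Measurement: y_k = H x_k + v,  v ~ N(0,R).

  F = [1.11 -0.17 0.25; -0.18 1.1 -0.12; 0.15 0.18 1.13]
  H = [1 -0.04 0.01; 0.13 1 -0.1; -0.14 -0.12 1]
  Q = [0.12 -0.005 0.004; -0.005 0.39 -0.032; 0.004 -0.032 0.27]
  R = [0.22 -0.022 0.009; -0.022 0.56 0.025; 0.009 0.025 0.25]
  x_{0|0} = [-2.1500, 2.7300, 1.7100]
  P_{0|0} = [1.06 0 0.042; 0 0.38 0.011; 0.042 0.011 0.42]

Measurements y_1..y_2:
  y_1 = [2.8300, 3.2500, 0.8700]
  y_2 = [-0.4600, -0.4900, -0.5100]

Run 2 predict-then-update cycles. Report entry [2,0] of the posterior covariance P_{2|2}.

step 1: x^-=[-2.4231, 3.1848, 2.1012]  P^-=[1.4856 -0.3047 0.3401; -0.3047 0.8891 -0.0382; 0.3401 -0.0382 0.8612]  S=[1.7383 -0.2025 0.1900; -0.2025 1.4024 -0.1371; 0.1900 -0.1371 1.0568]  K=[0.8654 0.0218 0.0069; -0.1275 0.5903 0.0028; 0.1228 0.0346 0.7566]  nu=[5.3595, 0.5903, -1.1883]  x^+=[2.2196, 2.8467, 1.8810]  P^+=[0.1885 -0.0278 0.0331; -0.0278 0.3422 0.0515; 0.0331 0.0515 0.2019]
step 2: x^-=[2.4500, 2.5062, 2.9709]  P^-=[0.3993 -0.1383 0.1123; -0.1383 0.8120 0.0551; 0.1123 0.0551 0.5738]  S=[0.6339 -0.1510 0.0884; -0.1510 1.3346 -0.0436; 0.0884 -0.0436 0.7940]  K=[0.6374 -0.0003 0.0209; -0.1337 0.5763 0.0176; 0.0972 0.0427 0.6861]  nu=[-2.8395, -3.0176, -2.8371]  x^+=[0.5817, 1.0967, 0.6196]  P^+=[0.1390 -0.0291 0.0269; -0.0291 0.3352 0.0538; 0.0269 0.0538 0.1837]

P_post[2,0] = 0.0269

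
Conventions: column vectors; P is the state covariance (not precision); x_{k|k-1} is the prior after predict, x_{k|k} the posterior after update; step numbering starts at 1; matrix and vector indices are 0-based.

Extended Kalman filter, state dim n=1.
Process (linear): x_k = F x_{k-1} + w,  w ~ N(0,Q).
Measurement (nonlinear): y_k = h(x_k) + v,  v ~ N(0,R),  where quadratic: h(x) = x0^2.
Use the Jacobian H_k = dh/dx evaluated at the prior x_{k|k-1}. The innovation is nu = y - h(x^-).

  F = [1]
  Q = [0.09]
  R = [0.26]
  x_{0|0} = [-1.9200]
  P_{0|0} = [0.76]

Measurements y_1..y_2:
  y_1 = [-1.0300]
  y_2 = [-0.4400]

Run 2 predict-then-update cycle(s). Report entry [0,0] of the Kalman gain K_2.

K[0,0] = -0.3201

step 1: x^-=[-1.9200]  P^-=[0.8500]  H_jac=[-3.8400]  S=[12.7938]  K=[-0.2551]  nu=[-4.7164]  x^+=[-0.7167]  P^+=[0.0173]
step 2: x^-=[-0.7167]  P^-=[0.1073]  H_jac=[-1.4335]  S=[0.4804]  K=[-0.3201]  nu=[-0.9537]  x^+=[-0.4115]  P^+=[0.0581]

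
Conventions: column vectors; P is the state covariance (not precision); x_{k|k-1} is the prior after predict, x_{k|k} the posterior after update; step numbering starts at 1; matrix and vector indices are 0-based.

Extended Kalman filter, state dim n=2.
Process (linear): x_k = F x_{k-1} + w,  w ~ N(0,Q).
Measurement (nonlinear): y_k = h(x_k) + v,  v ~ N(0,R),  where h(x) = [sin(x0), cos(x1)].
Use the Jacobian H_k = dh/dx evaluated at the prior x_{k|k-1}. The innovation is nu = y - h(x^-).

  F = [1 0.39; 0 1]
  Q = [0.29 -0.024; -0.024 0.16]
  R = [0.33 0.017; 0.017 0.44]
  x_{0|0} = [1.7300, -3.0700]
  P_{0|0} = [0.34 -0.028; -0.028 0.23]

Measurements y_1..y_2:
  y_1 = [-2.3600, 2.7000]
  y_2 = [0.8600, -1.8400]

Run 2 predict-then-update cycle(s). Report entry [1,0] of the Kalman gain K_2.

step 1: x^-=[0.5327, -3.0700]  P^-=[0.6431 0.0377; 0.0377 0.3900]  H_jac=[0.8614 0.0000; 0.0000 0.0715]  S=[0.8073 0.0193; 0.0193 0.4420]  K=[0.6869 -0.0239; 0.0388 0.0614]  nu=[-2.8679, 3.6974]  x^+=[-1.5256, -2.9541]  P^+=[0.2627 0.0161; 0.0161 0.3870]
step 2: x^-=[-2.6777, -2.9541]  P^-=[0.6241 0.1430; 0.1430 0.5470]  H_jac=[-0.8943 0.0000; 0.0000 0.1864]  S=[0.8291 -0.0068; -0.0068 0.4590]  K=[-0.6727 0.0481; -0.1524 0.2199]  nu=[1.3074, -0.8575]  x^+=[-3.5985, -3.3419]  P^+=[0.2473 0.0521; 0.0521 0.5051]

K[1,0] = -0.1524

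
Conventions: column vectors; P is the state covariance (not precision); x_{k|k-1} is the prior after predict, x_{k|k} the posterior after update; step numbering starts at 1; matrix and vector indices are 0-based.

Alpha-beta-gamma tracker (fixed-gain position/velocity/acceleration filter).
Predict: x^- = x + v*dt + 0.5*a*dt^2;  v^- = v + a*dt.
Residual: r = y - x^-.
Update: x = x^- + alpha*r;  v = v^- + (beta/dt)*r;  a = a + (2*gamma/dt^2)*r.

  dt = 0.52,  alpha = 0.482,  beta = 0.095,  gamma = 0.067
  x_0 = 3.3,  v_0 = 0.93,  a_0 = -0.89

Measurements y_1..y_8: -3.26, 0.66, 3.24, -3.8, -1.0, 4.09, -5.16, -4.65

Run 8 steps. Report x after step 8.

step 1: x_pred=3.6633  r=-6.9233  x^+=0.3263  v^+=-0.7976  a^+=-4.3209
step 2: x_pred=-0.6727  r=1.3327  x^+=-0.0303  v^+=-2.8010  a^+=-3.6605
step 3: x_pred=-1.9818  r=5.2218  x^+=0.5351  v^+=-3.7505  a^+=-1.0728
step 4: x_pred=-1.5602  r=-2.2398  x^+=-2.6398  v^+=-4.7175  a^+=-2.1827
step 5: x_pred=-5.3880  r=4.3880  x^+=-3.2730  v^+=-5.0509  a^+=-0.0082
step 6: x_pred=-5.9006  r=9.9906  x^+=-1.0851  v^+=-3.2300  a^+=4.9427
step 7: x_pred=-2.0964  r=-3.0636  x^+=-3.5731  v^+=-1.2194  a^+=3.4245
step 8: x_pred=-3.7442  r=-0.9058  x^+=-4.1808  v^+=0.3958  a^+=2.9757

x_post = -4.1808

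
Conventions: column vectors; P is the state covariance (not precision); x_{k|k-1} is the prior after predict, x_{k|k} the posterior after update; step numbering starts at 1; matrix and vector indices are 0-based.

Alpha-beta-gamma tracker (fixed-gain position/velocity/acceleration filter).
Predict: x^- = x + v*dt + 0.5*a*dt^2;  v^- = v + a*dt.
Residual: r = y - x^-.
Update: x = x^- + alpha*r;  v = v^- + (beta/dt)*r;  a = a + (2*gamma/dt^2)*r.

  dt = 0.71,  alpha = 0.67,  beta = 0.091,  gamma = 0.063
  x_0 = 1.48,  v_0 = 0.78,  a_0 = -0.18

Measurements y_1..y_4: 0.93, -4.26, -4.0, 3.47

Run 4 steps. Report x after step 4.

step 1: x_pred=1.9884  r=-1.0584  x^+=1.2793  v^+=0.5165  a^+=-0.4446
step 2: x_pred=1.5340  r=-5.7940  x^+=-2.3480  v^+=-0.5417  a^+=-1.8928
step 3: x_pred=-3.2097  r=-0.7903  x^+=-3.7392  v^+=-1.9869  a^+=-2.0903
step 4: x_pred=-5.6767  r=9.1467  x^+=0.4516  v^+=-2.2986  a^+=0.1959

x_post = 0.4516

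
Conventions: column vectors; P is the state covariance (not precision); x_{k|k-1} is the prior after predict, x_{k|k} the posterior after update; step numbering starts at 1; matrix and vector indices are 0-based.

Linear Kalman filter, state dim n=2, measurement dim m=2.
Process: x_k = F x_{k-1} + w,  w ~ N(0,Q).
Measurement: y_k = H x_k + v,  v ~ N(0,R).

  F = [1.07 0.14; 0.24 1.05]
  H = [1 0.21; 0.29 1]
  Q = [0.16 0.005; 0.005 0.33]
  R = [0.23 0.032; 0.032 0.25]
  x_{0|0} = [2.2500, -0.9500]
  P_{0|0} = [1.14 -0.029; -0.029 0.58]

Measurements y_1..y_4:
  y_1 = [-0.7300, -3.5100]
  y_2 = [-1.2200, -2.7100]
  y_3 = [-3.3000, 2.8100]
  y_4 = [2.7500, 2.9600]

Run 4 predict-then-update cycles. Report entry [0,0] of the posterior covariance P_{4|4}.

P_post[0,0] = 0.1356

step 1: x^-=[2.2745, -0.4575]  P^-=[1.4679 0.3495; 0.3495 1.0205]  S=[1.8896 1.0427; 1.0427 1.5966]  K=[0.8563 -0.0738; -0.1397 0.7939]  nu=[-2.9084, -3.7121]  x^+=[0.0578, -2.9981]  P^+=[0.2052 -0.0506; -0.0506 0.2087]
step 2: x^-=[-0.3579, -3.1341]  P^-=[0.3839 0.0299; 0.0299 0.5464]  S=[0.6505 0.2898; 0.2898 0.8460]  K=[0.6200 -0.0455; -0.0825 0.6844]  nu=[-0.2039, 0.5279]  x^+=[-0.5083, -2.7560]  P^+=[0.1484 -0.0346; -0.0346 0.1785]
step 3: x^-=[-0.9298, -3.0158]  P^-=[0.3231 0.0294; 0.0294 0.5179]  S=[0.5882 0.2656; 0.2656 0.8121]  K=[0.5764 -0.0370; -0.0679 0.6704]  nu=[-1.7369, 6.0955]  x^+=[-2.1564, 1.1886]  P^+=[0.1378 -0.0308; -0.0308 0.1744]
step 4: x^-=[-2.1409, 0.7305]  P^-=[0.3120 0.0304; 0.0304 0.5147]  S=[0.5775 0.2628; 0.2628 0.8085]  K=[0.5672 -0.0349; -0.0644 0.6684]  nu=[4.7375, 2.8503]  x^+=[0.4470, 2.3306]  P^+=[0.1356 -0.0299; -0.0299 0.1737]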